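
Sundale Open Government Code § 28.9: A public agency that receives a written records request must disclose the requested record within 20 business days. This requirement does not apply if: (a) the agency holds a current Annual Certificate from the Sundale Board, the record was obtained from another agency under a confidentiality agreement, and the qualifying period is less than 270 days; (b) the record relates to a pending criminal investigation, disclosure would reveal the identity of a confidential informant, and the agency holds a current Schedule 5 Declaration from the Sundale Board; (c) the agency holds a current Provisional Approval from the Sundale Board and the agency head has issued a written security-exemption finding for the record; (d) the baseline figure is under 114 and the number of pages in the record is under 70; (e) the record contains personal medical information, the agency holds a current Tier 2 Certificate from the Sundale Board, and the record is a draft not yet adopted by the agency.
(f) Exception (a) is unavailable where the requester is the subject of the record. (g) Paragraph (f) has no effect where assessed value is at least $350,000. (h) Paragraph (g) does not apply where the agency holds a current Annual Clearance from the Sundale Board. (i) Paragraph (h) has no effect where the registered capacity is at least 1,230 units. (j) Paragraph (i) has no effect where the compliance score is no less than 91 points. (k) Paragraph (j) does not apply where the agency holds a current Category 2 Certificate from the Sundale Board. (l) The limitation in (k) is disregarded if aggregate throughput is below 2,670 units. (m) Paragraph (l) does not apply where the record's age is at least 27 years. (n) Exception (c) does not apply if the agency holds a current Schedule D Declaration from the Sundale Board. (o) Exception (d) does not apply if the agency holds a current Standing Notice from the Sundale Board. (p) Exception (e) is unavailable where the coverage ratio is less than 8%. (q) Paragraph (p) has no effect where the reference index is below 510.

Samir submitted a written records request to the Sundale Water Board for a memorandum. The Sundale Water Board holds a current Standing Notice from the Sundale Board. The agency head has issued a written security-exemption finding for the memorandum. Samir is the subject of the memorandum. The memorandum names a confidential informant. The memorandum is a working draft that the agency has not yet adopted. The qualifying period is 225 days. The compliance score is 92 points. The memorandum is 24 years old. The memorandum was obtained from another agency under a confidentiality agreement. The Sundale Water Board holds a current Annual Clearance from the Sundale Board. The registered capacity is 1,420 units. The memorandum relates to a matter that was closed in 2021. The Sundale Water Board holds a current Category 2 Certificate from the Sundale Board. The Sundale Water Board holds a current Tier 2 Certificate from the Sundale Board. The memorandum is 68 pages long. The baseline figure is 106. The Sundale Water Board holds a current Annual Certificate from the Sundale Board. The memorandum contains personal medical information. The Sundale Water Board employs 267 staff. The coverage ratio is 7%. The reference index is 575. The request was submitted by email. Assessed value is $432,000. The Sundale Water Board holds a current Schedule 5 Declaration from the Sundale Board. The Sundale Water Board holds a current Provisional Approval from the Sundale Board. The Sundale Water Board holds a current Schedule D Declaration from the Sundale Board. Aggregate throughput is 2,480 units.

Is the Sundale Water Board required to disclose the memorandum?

Exception (a) is satisfied on its face — a current Annual Certificate is held; the memorandum was obtained under a confidentiality agreement; the qualifying period is 225 days, less than the 270 days limit. But applying paragraphs (f)–(m): (f) applies — Samir is the subject of the memorandum. (g) operates (assessed value is $432,000, meeting the $350,000 threshold), but is set aside by (h): (h) is triggered — a current Annual Clearance is held. (i) is triggered (the registered capacity is 1,420 units, meeting the 1,230 units threshold), but yields to (j): (j) operates against (i): the compliance score is 92 points, meeting the 91 points threshold. (k) is engaged (a current Category 2 Certificate is held), but is overridden by (l): (l) operates against (k): aggregate throughput is 2,480 units, below the 2,670 units limit. (m) is inapplicable (the record's age is 24 years, short of 27 years), so (l) stands. Exception (a) does not apply.
Exception (b) does not apply: the memorandum relates to a closed matter.
Exception (c)'s conditions are all satisfied: a current Provisional Approval is held; a written security-exemption finding has been issued. However, paragraph (n) must be considered: (n) operates against (c): a current Schedule D Declaration is held. So (c) is unavailable.
All of (d)'s requirements are met (the baseline figure is 106, under the 114 limit; the number of pages in the record is 68, under the 70 limit). But applying paragraph (o): (o) operates — a current Standing Notice is held. So (d) is unavailable.
Exception (e)'s conditions are all satisfied: the memorandum contains personal medical information; a current Tier 2 Certificate is held; the memorandum is an unadopted draft. However, paragraphs (p)–(q) must be considered: (p) operates against (e): the coverage ratio is 7%, less than the 8% limit. (q), which would lift (p), is inapplicable — the reference index is 575, not below 510. Exception (e) does not apply.
Every exception is unavailable, so the rule governs.

Yes — the Sundale Water Board must disclose the memorandum.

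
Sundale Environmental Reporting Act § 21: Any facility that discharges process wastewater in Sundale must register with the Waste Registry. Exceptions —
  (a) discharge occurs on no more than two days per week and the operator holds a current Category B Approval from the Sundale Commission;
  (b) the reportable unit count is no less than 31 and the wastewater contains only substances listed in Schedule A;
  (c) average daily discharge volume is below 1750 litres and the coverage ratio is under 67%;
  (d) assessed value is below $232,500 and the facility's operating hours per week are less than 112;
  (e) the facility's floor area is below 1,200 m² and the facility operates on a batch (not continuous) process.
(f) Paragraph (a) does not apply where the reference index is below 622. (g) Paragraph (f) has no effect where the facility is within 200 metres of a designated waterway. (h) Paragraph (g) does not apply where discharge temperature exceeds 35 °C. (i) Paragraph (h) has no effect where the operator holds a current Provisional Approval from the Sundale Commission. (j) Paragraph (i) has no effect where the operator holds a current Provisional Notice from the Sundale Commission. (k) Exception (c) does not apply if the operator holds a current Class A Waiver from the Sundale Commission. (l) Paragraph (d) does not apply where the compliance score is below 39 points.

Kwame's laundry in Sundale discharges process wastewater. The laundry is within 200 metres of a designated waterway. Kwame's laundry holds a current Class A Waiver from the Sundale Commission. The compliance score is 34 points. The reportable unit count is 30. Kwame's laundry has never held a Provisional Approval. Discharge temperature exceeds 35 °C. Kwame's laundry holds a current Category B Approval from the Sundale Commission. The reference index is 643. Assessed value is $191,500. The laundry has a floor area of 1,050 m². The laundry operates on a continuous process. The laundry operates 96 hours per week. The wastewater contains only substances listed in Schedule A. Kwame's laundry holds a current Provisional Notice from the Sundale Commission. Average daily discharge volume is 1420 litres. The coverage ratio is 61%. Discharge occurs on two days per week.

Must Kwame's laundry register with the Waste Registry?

All of (a)'s requirements are met (discharge occurs on no more than two days per week; a current Category B Approval is held). Considering the limiting provisions: (f), which would limit (a), is not triggered: the reference index is 643, not below 622. So (a) applies.
Exception (b) requires that the reportable unit count is no less than 31; but the reportable unit count is 30, short of 31, so (b) is unavailable.
All of (c)'s requirements are met (average daily discharge volume is 1420 litres, below the 1750 litres limit; the coverage ratio is 61%, under the 67% limit). Turning to paragraph (k): (k) operates — a current Class A Waiver is held. Exception (c) does not apply.
Exception (d) is satisfied on its face — assessed value is $191,500, below the $232,500 limit; the facility's operating hours per week are 96, less than the 112 limit. But: (l) operates against (d): the compliance score is 34 points, below the 39 points limit. So (d) is unavailable.
Exception (e) fails — the facility operates on a continuous process.

No — exception (a) applies; Kwame's laundry is not required to register with the Waste Registry.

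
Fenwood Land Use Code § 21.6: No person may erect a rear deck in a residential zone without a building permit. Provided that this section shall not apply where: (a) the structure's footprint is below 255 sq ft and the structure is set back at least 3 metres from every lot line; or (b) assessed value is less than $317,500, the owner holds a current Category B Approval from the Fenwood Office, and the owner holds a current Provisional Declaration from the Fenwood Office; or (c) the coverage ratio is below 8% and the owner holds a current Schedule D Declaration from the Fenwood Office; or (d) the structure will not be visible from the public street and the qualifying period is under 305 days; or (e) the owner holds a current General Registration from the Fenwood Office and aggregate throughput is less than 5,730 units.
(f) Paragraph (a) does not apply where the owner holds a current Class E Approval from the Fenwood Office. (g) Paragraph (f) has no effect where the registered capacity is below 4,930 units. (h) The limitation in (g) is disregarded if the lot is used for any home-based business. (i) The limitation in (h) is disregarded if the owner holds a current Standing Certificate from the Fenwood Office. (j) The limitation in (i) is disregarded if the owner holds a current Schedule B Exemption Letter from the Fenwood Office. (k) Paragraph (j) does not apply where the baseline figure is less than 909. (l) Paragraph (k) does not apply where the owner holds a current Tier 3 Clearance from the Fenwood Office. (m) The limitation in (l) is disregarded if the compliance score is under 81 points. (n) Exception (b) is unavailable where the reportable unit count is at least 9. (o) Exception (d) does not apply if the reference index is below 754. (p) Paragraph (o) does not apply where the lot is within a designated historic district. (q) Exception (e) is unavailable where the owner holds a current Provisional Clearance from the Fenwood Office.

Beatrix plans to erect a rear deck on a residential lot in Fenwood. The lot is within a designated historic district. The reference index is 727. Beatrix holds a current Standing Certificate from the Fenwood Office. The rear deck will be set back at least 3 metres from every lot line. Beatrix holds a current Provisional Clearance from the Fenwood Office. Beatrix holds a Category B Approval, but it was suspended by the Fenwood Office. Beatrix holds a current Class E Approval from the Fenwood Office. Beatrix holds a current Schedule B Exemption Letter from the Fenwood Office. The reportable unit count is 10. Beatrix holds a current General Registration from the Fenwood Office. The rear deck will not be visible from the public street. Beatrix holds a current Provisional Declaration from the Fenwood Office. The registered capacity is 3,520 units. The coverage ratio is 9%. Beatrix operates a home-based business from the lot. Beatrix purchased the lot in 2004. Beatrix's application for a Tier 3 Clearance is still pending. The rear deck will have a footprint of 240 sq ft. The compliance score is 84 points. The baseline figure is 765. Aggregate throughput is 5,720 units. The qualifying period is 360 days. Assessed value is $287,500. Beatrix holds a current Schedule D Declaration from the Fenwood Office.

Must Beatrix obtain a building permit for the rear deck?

No — exception (a) applies; Beatrix does not need a building permit.

All of (a)'s requirements are met (the structure's footprint is 240 sq ft, below the 255 sq ft limit; the setback is at least 3 m on every side). Under paragraphs (f)–(m): (f) would limit (a) — a current Class E Approval is held — but (g) sets (f) aside: (g) operates against (f): the registered capacity is 3,520 units, below the 4,930 units limit. (h) is triggered (a home-based business operates on the lot), but yields to (i): (i) applies — a current Standing Certificate is held. (j) would limit (i) — a current Schedule B Exemption Letter is held — but (k) sets (j) aside: (k) applies — the baseline figure is 765, less than the 909 limit. (l) is not triggered (the Tier 3 Clearance is not current), so (k) stands. So (a) applies.
Exception (b) does not apply: there is no Category B Approval in force.
Exception (c) does not apply: the coverage ratio is 9%, not below 8%.
Exception (d) fails — the qualifying period is 360 days, not under 305 days.
Exception (e): a current General Registration is held; aggregate throughput is 5,720 units, less than the 5,730 units limit — every condition holds. However, paragraph (q) must be considered: (q) operates against (e): a current Provisional Clearance is held. Exception (e) does not apply.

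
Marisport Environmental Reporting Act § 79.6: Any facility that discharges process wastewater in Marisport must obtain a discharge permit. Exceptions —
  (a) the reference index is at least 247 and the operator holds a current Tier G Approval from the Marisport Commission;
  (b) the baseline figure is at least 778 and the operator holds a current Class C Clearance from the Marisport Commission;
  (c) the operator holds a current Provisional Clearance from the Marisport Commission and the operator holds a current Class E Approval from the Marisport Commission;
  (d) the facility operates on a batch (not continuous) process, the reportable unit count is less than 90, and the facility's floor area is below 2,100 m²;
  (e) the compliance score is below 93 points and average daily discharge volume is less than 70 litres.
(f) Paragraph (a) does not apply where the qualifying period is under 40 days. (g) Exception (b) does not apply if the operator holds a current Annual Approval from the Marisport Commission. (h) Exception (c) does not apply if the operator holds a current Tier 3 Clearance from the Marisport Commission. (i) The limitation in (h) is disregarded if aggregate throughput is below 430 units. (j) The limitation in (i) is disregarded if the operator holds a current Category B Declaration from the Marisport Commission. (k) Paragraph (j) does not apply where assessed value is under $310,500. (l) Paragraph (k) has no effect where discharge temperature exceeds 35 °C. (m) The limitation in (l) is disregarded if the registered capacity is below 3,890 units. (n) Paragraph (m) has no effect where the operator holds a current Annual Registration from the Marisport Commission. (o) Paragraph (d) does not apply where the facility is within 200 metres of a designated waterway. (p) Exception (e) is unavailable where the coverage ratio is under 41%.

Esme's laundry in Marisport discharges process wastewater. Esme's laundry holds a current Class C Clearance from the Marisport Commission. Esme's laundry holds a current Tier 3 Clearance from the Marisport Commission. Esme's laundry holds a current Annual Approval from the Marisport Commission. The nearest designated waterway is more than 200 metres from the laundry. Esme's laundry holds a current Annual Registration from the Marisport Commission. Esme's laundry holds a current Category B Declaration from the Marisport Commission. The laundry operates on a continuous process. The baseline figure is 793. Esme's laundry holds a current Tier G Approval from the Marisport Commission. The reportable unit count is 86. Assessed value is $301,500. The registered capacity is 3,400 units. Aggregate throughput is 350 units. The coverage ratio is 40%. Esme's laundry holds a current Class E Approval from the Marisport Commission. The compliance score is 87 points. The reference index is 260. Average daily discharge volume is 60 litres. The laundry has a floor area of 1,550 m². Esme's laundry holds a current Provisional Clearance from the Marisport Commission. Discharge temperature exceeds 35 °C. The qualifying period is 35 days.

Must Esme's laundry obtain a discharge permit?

All of (a)'s requirements are met (the reference index is 260, meeting the 247 threshold; a current Tier G Approval is held). But: (f) applies — the qualifying period is 35 days, under the 40 days limit. (a) is therefore removed.
All of (b)'s requirements are met (the baseline figure is 793, meeting the 778 threshold; a current Class C Clearance is held). However, paragraph (g) must be considered: (g) operates against (b): a current Annual Approval is held. So (b) is unavailable.
Exception (c)'s conditions are all satisfied: a current Provisional Clearance is held; a current Class E Approval is held. However, paragraphs (h)–(n) must be considered: (h) operates against (c): a current Tier 3 Clearance is held. (i) would limit (h) — aggregate throughput is 350 units, below the 430 units limit — but (j) sets (i) aside: (j) applies — a current Category B Declaration is held. (k) applies (assessed value is $301,500, under the $310,500 limit), but yields to (l): (l) applies — discharge temperature exceeds 35 °C. (m) operates (the registered capacity is 3,400 units, below the 3,890 units limit), but is itself disapplied by (n): (n) operates — a current Annual Registration is held. So (c) is unavailable.
Exception (d) fails — the facility operates on a continuous process.
Exception (e) is satisfied on its face — the compliance score is 87 points, below the 93 points limit; average daily discharge volume is 60 litres, less than the 70 litres limit. Turning to paragraph (p): (p) operates against (e): the coverage ratio is 40%, under the 41% limit. So (e) is unavailable.
No exception displaces § 79.6.

Yes — Esme's laundry must obtain a discharge permit.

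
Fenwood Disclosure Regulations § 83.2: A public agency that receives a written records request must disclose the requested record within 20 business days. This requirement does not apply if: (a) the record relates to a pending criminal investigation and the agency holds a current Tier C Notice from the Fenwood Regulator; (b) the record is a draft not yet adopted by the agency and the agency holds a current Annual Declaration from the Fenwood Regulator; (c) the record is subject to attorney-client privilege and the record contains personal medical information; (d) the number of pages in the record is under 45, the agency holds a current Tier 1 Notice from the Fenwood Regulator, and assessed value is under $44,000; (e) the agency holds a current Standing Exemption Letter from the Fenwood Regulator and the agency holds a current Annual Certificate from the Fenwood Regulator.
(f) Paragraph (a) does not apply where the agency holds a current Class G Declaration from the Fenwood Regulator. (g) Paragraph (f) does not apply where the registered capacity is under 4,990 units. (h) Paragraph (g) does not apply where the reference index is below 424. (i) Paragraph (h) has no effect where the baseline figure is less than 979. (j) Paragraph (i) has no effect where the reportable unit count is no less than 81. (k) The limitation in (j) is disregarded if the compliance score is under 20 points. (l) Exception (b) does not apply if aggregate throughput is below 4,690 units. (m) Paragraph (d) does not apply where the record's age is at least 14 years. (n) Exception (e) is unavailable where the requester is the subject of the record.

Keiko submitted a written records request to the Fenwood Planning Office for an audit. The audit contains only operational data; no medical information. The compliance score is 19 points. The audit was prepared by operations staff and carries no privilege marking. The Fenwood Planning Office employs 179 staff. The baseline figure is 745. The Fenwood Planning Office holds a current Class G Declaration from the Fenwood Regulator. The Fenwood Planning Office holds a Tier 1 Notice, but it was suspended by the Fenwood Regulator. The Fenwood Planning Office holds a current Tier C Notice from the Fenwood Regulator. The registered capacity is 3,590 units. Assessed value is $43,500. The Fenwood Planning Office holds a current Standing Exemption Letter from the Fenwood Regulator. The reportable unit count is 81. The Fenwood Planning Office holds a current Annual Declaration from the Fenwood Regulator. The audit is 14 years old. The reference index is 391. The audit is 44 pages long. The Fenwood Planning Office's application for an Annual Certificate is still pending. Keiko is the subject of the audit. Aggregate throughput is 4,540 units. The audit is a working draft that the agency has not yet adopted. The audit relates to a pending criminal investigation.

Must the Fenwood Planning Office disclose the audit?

No — exception (a) applies; the Fenwood Planning Office is not required to disclose the audit.

Exception (a) is satisfied on its face — the audit relates to a pending investigation; a current Tier C Notice is held. Under paragraphs (f)–(k): (f) would limit (a) — a current Class G Declaration is held — but (g) sets (f) aside: (g) operates against (f): the registered capacity is 3,590 units, under the 4,990 units limit. (h) would limit (g) — the reference index is 391, below the 424 limit — but (i) sets (h) aside: (i) operates against (h): the baseline figure is 745, less than the 979 limit. (j) would limit (i) — the reportable unit count is 81, meeting the 81 threshold — but (k) sets (j) aside: (k) operates — the compliance score is 19 points, under the 20 points limit. Exception (a) stands.
Exception (b): the audit is an unadopted draft; a current Annual Declaration is held — every condition holds. Turning to paragraph (l): (l) applies — aggregate throughput is 4,540 units, below the 4,690 units limit. Exception (b) does not apply.
Exception (c) requires that the record is subject to attorney-client privilege; but the audit carries no privilege marking, so (c) is unavailable.
Exception (d) does not apply: the Tier 1 Notice is not current.
Exception (e) requires that the agency holds a current Annual Certificate from the Fenwood Regulator; but no current Annual Certificate is held, so (e) is unavailable.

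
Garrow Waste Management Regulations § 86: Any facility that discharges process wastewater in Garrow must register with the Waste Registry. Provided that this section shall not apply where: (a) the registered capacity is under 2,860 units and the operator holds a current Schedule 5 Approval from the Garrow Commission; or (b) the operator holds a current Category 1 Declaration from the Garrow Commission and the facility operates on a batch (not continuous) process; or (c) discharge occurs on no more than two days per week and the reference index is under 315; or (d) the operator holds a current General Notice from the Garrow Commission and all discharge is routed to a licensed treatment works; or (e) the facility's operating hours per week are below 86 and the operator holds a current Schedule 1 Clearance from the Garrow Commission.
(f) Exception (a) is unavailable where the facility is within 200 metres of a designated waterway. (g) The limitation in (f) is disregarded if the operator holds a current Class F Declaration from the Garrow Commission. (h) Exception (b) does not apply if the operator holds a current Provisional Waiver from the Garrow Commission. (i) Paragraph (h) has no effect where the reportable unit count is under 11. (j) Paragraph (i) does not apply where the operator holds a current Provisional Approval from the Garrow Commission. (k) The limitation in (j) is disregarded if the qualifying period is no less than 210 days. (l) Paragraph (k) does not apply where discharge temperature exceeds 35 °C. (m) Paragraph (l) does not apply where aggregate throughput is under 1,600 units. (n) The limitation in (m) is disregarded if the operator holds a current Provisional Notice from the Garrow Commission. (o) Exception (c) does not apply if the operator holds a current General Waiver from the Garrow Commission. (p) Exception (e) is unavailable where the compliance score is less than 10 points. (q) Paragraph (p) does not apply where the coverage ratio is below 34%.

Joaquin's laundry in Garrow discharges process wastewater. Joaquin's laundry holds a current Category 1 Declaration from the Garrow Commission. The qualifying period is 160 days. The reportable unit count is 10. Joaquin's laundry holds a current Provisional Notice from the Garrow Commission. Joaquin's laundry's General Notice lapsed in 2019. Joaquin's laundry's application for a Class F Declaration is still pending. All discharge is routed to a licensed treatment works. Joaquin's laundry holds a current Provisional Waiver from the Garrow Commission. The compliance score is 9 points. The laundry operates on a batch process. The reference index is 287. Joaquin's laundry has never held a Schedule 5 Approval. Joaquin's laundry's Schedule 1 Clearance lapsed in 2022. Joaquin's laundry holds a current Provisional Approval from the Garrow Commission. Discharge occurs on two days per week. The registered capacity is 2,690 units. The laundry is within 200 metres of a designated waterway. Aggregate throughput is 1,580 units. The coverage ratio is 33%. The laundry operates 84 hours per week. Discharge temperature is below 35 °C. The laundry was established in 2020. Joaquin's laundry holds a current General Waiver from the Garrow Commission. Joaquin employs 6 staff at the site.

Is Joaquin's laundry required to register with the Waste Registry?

Yes — Joaquin's laundry must register with the Waste Registry.

Exception (a) requires that the operator holds a current Schedule 5 Approval from the Garrow Commission; but there is no Schedule 5 Approval in force, so (a) is unavailable.
Exception (b): a current Category 1 Declaration is held; the facility operates on a batch process — every condition holds. But: (h) operates against (b): a current Provisional Waiver is held. (i) would limit (h) — the reportable unit count is 10, under the 11 limit — but (j) sets (i) aside: (j) operates against (i): a current Provisional Approval is held. (k) is not engaged (the qualifying period is 160 days, short of 210 days), so (j) stands. Exception (b) does not apply.
Exception (c): discharge occurs on no more than two days per week; the reference index is 287, under the 315 limit — every condition holds. Turning to paragraph (o): (o) is engaged — a current General Waiver is held. (c) is therefore removed.
Exception (d) does not apply: the General Notice is not current.
Exception (e) requires that the operator holds a current Schedule 1 Clearance from the Garrow Commission; but the Schedule 1 Clearance is not current, so (e) is unavailable.
No exception applies. The general rule governs.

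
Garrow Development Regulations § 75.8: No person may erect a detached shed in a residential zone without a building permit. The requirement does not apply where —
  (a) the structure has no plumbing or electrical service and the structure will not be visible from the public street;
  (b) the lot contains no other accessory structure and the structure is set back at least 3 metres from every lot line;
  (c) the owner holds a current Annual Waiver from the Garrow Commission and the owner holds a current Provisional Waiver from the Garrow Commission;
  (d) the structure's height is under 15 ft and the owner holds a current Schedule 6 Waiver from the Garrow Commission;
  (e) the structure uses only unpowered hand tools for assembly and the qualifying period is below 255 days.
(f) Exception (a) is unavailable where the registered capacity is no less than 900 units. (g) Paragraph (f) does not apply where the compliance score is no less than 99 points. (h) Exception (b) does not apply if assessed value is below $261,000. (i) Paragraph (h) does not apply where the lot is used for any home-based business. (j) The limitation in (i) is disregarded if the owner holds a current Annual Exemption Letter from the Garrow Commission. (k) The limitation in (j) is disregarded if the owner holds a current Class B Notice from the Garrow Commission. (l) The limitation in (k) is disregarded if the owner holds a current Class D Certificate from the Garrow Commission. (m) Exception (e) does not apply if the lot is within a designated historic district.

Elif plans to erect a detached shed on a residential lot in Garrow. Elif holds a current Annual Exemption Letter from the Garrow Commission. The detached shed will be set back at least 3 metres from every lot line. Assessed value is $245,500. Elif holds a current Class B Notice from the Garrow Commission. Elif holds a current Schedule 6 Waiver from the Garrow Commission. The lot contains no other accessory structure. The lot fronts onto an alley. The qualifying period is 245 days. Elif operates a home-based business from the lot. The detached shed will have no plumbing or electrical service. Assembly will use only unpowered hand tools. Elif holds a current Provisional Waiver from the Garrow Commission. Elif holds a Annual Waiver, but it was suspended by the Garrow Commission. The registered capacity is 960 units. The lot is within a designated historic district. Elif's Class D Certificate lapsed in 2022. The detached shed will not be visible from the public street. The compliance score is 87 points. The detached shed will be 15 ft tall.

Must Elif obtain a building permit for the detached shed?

No — exception (b) applies; Elif does not need a building permit.

Exception (a): there is no plumbing or electrical service; the structure will not be visible from the street — every condition holds. But applying paragraphs (f)–(g): (f) operates against (a): the registered capacity is 960 units, meeting the 900 units threshold. (g), which would lift (f), does not operate here — the compliance score is 87 points, short of 99 points. Exception (a) does not apply.
Exception (b): the lot has no other accessory structure; the setback is at least 3 m on every side — every condition holds. Applying paragraphs (h)–(l): (h) operates (assessed value is $245,500, below the $261,000 limit), but is itself disapplied by (i): (i) is triggered — a home-based business operates on the lot. (j) would limit (i) — a current Annual Exemption Letter is held — but (k) sets (j) aside: (k) operates against (j): a current Class B Notice is held. (l), which would lift (k), is not engaged — there is no Class D Certificate in force. So (b) applies.
Exception (c) does not apply: no current Annual Waiver is held.
Exception (d) fails — the structure's height is 15 ft, not under 15 ft.
All of (e)'s requirements are met (assembly uses only hand tools; the qualifying period is 245 days, below the 255 days limit). But: (m) is engaged — the lot is in a historic district. Exception (e) does not apply.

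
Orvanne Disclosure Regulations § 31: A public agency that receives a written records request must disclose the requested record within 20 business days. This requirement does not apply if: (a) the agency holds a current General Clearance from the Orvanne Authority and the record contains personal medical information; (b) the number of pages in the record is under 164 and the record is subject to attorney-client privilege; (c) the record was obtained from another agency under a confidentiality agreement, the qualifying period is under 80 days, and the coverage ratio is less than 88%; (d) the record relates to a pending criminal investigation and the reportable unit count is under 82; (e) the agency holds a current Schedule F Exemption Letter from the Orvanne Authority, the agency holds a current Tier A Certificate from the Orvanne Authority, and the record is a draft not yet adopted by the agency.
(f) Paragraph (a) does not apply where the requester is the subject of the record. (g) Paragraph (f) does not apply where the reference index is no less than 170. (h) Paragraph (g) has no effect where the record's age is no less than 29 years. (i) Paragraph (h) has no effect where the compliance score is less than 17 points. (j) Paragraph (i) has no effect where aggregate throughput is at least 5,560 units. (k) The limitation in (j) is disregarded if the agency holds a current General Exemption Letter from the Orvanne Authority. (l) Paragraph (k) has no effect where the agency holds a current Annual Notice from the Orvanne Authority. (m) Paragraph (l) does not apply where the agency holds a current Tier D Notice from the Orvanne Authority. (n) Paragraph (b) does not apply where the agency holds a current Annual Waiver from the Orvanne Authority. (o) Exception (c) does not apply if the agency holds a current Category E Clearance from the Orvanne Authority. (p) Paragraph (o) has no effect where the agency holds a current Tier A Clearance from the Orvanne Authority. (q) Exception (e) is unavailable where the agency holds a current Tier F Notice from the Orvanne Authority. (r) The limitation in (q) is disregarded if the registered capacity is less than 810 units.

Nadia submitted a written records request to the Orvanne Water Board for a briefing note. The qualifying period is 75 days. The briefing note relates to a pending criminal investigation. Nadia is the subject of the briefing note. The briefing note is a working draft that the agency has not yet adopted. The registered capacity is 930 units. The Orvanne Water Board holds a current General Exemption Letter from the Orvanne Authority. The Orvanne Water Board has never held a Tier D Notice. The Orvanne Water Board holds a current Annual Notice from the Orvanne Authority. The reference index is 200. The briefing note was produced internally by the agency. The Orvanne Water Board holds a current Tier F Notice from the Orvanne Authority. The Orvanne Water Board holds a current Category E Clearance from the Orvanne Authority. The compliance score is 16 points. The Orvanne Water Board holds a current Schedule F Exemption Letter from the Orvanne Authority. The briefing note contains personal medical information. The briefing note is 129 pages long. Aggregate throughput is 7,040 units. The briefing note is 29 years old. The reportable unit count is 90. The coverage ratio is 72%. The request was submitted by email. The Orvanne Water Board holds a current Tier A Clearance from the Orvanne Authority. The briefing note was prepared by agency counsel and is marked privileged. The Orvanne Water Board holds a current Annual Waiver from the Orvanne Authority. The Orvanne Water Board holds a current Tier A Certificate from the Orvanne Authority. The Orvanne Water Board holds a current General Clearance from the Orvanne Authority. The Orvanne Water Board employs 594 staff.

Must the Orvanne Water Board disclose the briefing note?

Exception (a)'s conditions are all satisfied: a current General Clearance is held; the briefing note contains personal medical information. But: (f) is engaged — Nadia is the subject of the briefing note. (g) would limit (f) — the reference index is 200, meeting the 170 threshold — but (h) sets (g) aside: (h) operates against (g): the record's age is 29 years, meeting the 29 years threshold. (i) operates (the compliance score is 16 points, less than the 17 points limit), but yields to (j): (j) operates — aggregate throughput is 7,040 units, meeting the 5,560 units threshold. (k) applies (a current General Exemption Letter is held), but is itself disapplied by (l): (l) is engaged — a current Annual Notice is held. (m), which would lift (l), does not operate here — no current Tier D Notice is held. Exception (a) does not apply.
Exception (b): the number of pages in the record is 129, under the 164 limit; the briefing note is privileged — every condition holds. However, paragraph (n) must be considered: (n) operates — a current Annual Waiver is held. (b) is therefore removed.
Exception (c) requires that the record was obtained from another agency under a confidentiality agreement; but the briefing note was produced internally, so (c) is unavailable.
Exception (d) does not apply: the reportable unit count is 90, not under 82.
Exception (e)'s conditions are all satisfied: a current Schedule F Exemption Letter is held; a current Tier A Certificate is held; the briefing note is an unadopted draft. However, paragraphs (q)–(r) must be considered: (q) operates against (e): a current Tier F Notice is held. (r), which would lift (q), does not operate here — the registered capacity is 930 units, not less than 810 units. Exception (e) does not apply.
No exception is made out. the Orvanne Water Board falls within the general rule.

Yes — the Orvanne Water Board must disclose the briefing note.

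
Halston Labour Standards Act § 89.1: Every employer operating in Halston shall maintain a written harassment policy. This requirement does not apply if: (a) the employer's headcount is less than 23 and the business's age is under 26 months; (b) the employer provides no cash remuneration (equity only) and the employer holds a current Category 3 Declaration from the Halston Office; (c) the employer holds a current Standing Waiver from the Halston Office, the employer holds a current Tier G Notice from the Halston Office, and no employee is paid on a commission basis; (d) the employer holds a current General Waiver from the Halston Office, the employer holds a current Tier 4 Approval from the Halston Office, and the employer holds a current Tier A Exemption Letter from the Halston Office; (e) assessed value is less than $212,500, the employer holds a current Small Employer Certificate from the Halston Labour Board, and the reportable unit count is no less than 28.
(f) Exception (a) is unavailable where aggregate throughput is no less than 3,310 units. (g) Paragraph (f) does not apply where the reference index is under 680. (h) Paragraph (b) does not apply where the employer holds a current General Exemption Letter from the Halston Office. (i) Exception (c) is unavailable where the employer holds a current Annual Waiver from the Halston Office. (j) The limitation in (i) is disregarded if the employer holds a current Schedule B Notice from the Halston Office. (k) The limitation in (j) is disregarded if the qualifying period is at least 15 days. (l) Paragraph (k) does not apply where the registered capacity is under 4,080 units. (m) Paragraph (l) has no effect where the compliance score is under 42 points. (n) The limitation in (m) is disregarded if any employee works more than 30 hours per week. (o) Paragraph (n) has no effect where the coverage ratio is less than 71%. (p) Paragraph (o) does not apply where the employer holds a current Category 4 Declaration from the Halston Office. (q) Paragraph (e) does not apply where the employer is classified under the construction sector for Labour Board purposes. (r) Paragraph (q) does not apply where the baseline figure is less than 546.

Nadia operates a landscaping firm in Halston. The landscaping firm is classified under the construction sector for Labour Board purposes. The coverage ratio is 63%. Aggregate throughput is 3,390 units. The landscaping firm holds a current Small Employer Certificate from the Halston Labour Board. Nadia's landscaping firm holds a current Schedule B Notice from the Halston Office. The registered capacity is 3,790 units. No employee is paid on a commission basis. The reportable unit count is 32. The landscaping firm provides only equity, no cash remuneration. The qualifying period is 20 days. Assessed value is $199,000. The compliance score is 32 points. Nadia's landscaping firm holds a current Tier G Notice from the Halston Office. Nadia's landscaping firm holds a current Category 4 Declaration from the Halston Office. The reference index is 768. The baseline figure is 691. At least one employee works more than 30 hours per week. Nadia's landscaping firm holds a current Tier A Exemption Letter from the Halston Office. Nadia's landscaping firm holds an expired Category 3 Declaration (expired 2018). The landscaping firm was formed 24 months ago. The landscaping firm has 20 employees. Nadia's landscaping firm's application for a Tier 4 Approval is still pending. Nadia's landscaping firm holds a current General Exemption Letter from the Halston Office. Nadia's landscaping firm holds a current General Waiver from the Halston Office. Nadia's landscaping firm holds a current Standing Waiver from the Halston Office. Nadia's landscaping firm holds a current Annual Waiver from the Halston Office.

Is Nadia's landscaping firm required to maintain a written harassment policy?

Exception (a) is satisfied on its face — the employer's headcount is 20, less than the 23 limit; the business's age is 24 months, under the 26 months limit. But: (f) operates against (a): aggregate throughput is 3,390 units, meeting the 3,310 units threshold. (g) is not triggered (the reference index is 768, not under 680), so (f) stands. Exception (a) does not apply.
Exception (b) fails — no current Category 3 Declaration is held.
Exception (c) is satisfied on its face — a current Standing Waiver is held; a current Tier G Notice is held; no employee is paid on commission. As to paragraphs (i)–(p): (i) would limit (c) — a current Annual Waiver is held — but (j) sets (i) aside: (j) operates against (i): a current Schedule B Notice is held. (k) is engaged (the qualifying period is 20 days, meeting the 15 days threshold), but is set aside by (l): (l) operates against (k): the registered capacity is 3,790 units, under the 4,080 units limit. (m) would limit (l) — the compliance score is 32 points, under the 42 points limit — but (n) sets (m) aside: (n) is triggered — at least one employee exceeds 30 hours/week. (o) would limit (n) — the coverage ratio is 63%, less than the 71% limit — but (p) sets (o) aside: (p) operates against (o): a current Category 4 Declaration is held. (c) remains available.
Exception (d) does not apply: the Tier 4 Approval is not current.
Exception (e) is satisfied on its face — assessed value is $199,000, less than the $212,500 limit; a current Small Employer Certificate is held; the reportable unit count is 32, meeting the 28 threshold. Turning to paragraphs (q)–(r): (q) is triggered — the landscaping firm is classified under the construction sector. (r), which would lift (q), does not operate here — the baseline figure is 691, not less than 546. (e) is therefore removed.

No — exception (c) applies; Nadia's landscaping firm is not required to maintain a written harassment policy.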